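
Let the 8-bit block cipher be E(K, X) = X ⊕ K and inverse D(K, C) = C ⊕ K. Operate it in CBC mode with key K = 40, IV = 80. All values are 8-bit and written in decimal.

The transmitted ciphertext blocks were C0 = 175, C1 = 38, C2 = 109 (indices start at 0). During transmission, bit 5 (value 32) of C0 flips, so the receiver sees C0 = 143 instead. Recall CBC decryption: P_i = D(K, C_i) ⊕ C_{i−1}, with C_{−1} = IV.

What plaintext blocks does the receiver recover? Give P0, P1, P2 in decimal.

P0 = 247, P1 = 129, P2 = 99

Only C0 changed, to 143. In CBC, a change in C_i garbles P_i and flips the same bit in P_{i+1}. Decrypting the received ciphertext:
P0: D(K, 143) = 167; 167 ⊕ 80 = 247.
P1: D(K, 38) = 14; 14 ⊕ 143 = 129.
P2: D(K, 109) = 69; 69 ⊕ 38 = 99.
Blocks that differ from the original plaintext: P0, P1.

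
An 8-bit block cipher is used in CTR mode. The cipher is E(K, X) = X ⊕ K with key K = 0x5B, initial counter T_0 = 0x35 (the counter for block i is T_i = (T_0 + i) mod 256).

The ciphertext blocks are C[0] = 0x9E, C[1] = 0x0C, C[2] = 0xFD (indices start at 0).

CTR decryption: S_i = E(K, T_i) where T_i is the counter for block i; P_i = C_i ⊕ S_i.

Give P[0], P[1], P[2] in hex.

P[0]: T = 0x35, S = E(K, T) = 0x6E; 0x9E ⊕ 0x6E = 0xF0.
P[1]: T = 0x36, S = E(K, T) = 0x6D; 0x0C ⊕ 0x6D = 0x61.
P[2]: T = 0x37, S = E(K, T) = 0x6C; 0xFD ⊕ 0x6C = 0x91.

P[0] = 0xF0, P[1] = 0x61, P[2] = 0x91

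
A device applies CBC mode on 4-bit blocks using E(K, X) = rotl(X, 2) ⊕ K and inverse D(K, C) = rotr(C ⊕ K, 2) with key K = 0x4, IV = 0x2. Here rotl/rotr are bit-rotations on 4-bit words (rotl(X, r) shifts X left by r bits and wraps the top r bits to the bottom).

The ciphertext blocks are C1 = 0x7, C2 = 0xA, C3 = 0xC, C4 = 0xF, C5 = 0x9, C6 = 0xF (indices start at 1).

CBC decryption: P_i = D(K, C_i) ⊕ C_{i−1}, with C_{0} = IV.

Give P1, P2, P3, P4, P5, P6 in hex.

P1: D(K, 0x7) = 0xC; 0xC ⊕ 0x2 = 0xE.
P2: D(K, 0xA) = 0xB; 0xB ⊕ 0x7 = 0xC.
P3: D(K, 0xC) = 0x2; 0x2 ⊕ 0xA = 0x8.
P4: D(K, 0xF) = 0xE; 0xE ⊕ 0xC = 0x2.
P5: D(K, 0x9) = 0x7; 0x7 ⊕ 0xF = 0x8.
P6: D(K, 0xF) = 0xE; 0xE ⊕ 0x9 = 0x7.

P1 = 0xE, P2 = 0xC, P3 = 0x8, P4 = 0x2, P5 = 0x8, P6 = 0x7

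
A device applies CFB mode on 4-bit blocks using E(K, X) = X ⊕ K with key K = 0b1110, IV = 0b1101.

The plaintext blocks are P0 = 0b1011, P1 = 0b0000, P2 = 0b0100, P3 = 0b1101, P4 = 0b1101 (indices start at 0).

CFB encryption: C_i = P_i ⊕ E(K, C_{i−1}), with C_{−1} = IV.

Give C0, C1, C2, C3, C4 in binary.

C0: E(K, 0b1101) = 0b0011; 0b1011 ⊕ 0b0011 = 0b1000.
C1: E(K, 0b1000) = 0b0110; 0b0000 ⊕ 0b0110 = 0b0110.
C2: E(K, 0b0110) = 0b1000; 0b0100 ⊕ 0b1000 = 0b1100.
C3: E(K, 0b1100) = 0b0010; 0b1101 ⊕ 0b0010 = 0b1111.
C4: E(K, 0b1111) = 0b0001; 0b1101 ⊕ 0b0001 = 0b1100.

C0 = 0b1000, C1 = 0b0110, C2 = 0b1100, C3 = 0b1111, C4 = 0b1100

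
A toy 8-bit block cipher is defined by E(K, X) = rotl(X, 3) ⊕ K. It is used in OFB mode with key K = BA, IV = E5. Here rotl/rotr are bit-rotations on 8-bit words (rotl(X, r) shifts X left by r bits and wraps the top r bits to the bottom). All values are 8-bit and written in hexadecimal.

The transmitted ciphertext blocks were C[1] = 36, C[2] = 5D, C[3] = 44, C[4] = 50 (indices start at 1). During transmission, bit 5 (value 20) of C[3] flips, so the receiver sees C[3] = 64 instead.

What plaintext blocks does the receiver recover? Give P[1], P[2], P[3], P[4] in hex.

OFB decryption: S_i = E(K, S_{i−1}) with S_{0} = IV; P_i = C_i ⊕ S_i.
Only C[3] changed, to 64. In OFB, a change in C_i flips the same bit in P_i only; the keystream is unaffected. Decrypting the received ciphertext:
P[1]: S = E(K, E5) = 95; 36 ⊕ 95 = A3.
P[2]: S = E(K, 95) = 16; 5D ⊕ 16 = 4B.
P[3]: S = E(K, 16) = 0A; 64 ⊕ 0A = 6E.
P[4]: S = E(K, 0A) = EA; 50 ⊕ EA = BA.
Blocks that differ from the original plaintext: P[3].

P[1] = A3, P[2] = 4B, P[3] = 6E, P[4] = BA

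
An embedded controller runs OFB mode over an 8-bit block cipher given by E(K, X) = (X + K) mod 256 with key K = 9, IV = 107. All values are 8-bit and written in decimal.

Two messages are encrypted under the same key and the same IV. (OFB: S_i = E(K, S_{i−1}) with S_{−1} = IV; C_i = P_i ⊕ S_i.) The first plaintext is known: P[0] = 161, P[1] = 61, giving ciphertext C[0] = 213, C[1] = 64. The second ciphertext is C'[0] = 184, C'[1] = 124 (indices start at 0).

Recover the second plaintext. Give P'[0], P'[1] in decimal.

P'[0] = 204, P'[1] = 1

In OFB with a reused IV, both messages share the same keystream S_i, so C_i ⊕ C'_i = P_i ⊕ P'_i and thus P'_i = P_i ⊕ C_i ⊕ C'_i.
P'[0]: 161 ⊕ 213 ⊕ 184 = 204.
P'[1]: 61 ⊕ 64 ⊕ 124 = 1.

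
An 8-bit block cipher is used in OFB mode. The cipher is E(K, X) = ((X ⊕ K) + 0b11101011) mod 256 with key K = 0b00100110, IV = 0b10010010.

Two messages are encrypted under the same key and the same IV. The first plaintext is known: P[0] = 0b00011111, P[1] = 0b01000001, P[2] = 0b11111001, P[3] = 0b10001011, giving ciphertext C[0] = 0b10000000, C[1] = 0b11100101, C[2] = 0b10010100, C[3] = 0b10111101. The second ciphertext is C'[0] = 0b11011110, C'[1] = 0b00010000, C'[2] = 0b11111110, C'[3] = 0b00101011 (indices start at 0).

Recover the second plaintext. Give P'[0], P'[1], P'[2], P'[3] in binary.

In OFB with a reused IV, both messages share the same keystream S_i, so C_i ⊕ C'_i = P_i ⊕ P'_i and thus P'_i = P_i ⊕ C_i ⊕ C'_i.
P'[0]: 0b00011111 ⊕ 0b10000000 ⊕ 0b11011110 = 0b01000001.
P'[1]: 0b01000001 ⊕ 0b11100101 ⊕ 0b00010000 = 0b10110100.
P'[2]: 0b11111001 ⊕ 0b10010100 ⊕ 0b11111110 = 0b10010011.
P'[3]: 0b10001011 ⊕ 0b10111101 ⊕ 0b00101011 = 0b00011101.

P'[0] = 0b01000001, P'[1] = 0b10110100, P'[2] = 0b10010011, P'[3] = 0b00011101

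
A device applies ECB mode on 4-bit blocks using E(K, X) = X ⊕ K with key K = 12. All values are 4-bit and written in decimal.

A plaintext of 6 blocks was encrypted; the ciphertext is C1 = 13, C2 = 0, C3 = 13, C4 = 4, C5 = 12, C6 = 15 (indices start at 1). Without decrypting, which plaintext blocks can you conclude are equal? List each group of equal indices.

P1 = P3

ECB encrypts each block independently with the same key, so equal ciphertext blocks imply equal plaintext blocks.
C1 = C3 = 13, so P1 = P3.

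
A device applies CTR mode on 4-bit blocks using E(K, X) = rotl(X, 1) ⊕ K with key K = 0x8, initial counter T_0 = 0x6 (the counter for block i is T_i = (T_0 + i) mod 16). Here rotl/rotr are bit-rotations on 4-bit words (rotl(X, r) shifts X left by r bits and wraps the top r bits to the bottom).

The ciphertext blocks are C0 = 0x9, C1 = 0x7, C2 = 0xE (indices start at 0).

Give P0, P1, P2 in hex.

CTR decryption: S_i = E(K, T_i) where T_i is the counter for block i; P_i = C_i ⊕ S_i.
P0: T = 0x6, S = E(K, T) = 0x4; 0x9 ⊕ 0x4 = 0xD.
P1: T = 0x7, S = E(K, T) = 0x6; 0x7 ⊕ 0x6 = 0x1.
P2: T = 0x8, S = E(K, T) = 0x9; 0xE ⊕ 0x9 = 0x7.

P0 = 0xD, P1 = 0x1, P2 = 0x7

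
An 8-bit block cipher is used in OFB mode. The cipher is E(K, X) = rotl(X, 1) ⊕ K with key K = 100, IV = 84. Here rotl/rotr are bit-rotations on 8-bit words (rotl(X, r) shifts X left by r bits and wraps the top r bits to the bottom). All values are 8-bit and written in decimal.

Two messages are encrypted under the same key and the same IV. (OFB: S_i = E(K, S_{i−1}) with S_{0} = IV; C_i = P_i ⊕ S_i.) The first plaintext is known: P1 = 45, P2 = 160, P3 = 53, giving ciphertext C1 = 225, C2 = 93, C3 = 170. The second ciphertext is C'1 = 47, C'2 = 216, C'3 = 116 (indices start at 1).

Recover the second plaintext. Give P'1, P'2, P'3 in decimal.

P'1 = 227, P'2 = 37, P'3 = 235

In OFB with a reused IV, both messages share the same keystream S_i, so C_i ⊕ C'_i = P_i ⊕ P'_i and thus P'_i = P_i ⊕ C_i ⊕ C'_i.
P'1: 45 ⊕ 225 ⊕ 47 = 227.
P'2: 160 ⊕ 93 ⊕ 216 = 37.
P'3: 53 ⊕ 170 ⊕ 116 = 235.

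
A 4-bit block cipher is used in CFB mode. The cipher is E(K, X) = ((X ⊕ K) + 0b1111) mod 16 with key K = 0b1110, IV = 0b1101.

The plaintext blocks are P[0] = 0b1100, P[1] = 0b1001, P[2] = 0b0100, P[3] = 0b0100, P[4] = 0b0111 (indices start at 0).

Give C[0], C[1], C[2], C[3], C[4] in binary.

CFB encryption: C_i = P_i ⊕ E(K, C_{i−1}), with C_{−1} = IV.
C[0]: E(K, 0b1101) = 0b0010; 0b1100 ⊕ 0b0010 = 0b1110.
C[1]: E(K, 0b1110) = 0b1111; 0b1001 ⊕ 0b1111 = 0b0110.
C[2]: E(K, 0b0110) = 0b0111; 0b0100 ⊕ 0b0111 = 0b0011.
C[3]: E(K, 0b0011) = 0b1100; 0b0100 ⊕ 0b1100 = 0b1000.
C[4]: E(K, 0b1000) = 0b0101; 0b0111 ⊕ 0b0101 = 0b0010.

C[0] = 0b1110, C[1] = 0b0110, C[2] = 0b0011, C[3] = 0b1000, C[4] = 0b0010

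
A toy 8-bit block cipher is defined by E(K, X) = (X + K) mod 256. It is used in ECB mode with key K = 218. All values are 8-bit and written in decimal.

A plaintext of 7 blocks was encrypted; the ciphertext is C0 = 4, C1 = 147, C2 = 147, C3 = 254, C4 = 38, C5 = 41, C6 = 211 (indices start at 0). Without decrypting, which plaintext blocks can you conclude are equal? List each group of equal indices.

ECB encrypts each block independently with the same key, so equal ciphertext blocks imply equal plaintext blocks.
C1 = C2 = 147, so P1 = P2.

P1 = P2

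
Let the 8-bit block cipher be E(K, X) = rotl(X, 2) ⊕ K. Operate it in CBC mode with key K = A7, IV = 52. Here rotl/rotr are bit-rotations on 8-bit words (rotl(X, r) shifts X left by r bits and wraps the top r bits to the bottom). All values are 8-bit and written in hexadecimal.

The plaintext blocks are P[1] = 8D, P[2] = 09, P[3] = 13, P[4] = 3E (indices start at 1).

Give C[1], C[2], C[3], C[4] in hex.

C[1] = D8, C[2] = E0, C[3] = 68, C[4] = FE

CBC encryption: C_i = E(K, P_i ⊕ C_{i−1}), with C_{0} = IV.
C[1]: P[1] ⊕ 52 = DF; E(K, DF) = D8.
C[2]: P[2] ⊕ D8 = D1; E(K, D1) = E0.
C[3]: P[3] ⊕ E0 = F3; E(K, F3) = 68.
C[4]: P[4] ⊕ 68 = 56; E(K, 56) = FE.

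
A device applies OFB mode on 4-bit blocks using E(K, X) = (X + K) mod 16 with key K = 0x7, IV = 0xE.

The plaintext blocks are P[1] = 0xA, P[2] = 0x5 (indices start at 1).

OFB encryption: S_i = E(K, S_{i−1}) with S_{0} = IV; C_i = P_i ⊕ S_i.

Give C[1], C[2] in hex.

C[1] = 0xF, C[2] = 0x9

C[1]: S = E(K, 0xE) = 0x5; 0xA ⊕ 0x5 = 0xF.
C[2]: S = E(K, 0x5) = 0xC; 0x5 ⊕ 0xC = 0x9.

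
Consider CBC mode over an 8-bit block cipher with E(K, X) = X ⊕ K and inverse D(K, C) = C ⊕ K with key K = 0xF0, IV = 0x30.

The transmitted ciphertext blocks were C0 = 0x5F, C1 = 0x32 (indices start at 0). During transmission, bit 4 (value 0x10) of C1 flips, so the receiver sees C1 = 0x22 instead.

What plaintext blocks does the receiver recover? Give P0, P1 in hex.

CBC decryption: P_i = D(K, C_i) ⊕ C_{i−1}, with C_{−1} = IV.
Only C1 changed, to 0x22. In CBC, a change in C_i garbles P_i and flips the same bit in P_{i+1}. Decrypting the received ciphertext:
P0: D(K, 0x5F) = 0xAF; 0xAF ⊕ 0x30 = 0x9F.
P1: D(K, 0x22) = 0xD2; 0xD2 ⊕ 0x5F = 0x8D.
Blocks that differ from the original plaintext: P1.

P0 = 0x9F, P1 = 0x8D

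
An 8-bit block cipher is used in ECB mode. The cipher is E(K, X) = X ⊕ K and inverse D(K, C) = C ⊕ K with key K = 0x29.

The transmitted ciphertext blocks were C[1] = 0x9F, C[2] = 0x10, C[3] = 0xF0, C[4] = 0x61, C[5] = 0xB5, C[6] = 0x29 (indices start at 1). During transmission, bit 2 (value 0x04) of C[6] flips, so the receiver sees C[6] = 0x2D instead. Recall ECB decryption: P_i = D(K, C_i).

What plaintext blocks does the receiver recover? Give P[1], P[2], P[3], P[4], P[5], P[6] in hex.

P[1] = 0xB6, P[2] = 0x39, P[3] = 0xD9, P[4] = 0x48, P[5] = 0x9C, P[6] = 0x04

Only C[6] changed, to 0x2D. In ECB, a change in C_i affects only P_i. Decrypting the received ciphertext:
P[1]: D(K, 0x9F) = 0xB6.
P[2]: D(K, 0x10) = 0x39.
P[3]: D(K, 0xF0) = 0xD9.
P[4]: D(K, 0x61) = 0x48.
P[5]: D(K, 0xB5) = 0x9C.
P[6]: D(K, 0x2D) = 0x04.
Blocks that differ from the original plaintext: P[6].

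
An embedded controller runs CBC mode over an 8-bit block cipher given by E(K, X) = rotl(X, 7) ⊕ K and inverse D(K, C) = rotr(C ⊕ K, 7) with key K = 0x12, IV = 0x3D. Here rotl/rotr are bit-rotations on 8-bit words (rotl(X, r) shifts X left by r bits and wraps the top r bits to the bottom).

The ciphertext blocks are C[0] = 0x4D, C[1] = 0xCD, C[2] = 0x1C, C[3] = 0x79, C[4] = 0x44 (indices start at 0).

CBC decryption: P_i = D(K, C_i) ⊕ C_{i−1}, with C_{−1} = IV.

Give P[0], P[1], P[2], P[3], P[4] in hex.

P[0] = 0x83, P[1] = 0xF2, P[2] = 0xD1, P[3] = 0xCA, P[4] = 0xD5

P[0]: D(K, 0x4D) = 0xBE; 0xBE ⊕ 0x3D = 0x83.
P[1]: D(K, 0xCD) = 0xBF; 0xBF ⊕ 0x4D = 0xF2.
P[2]: D(K, 0x1C) = 0x1C; 0x1C ⊕ 0xCD = 0xD1.
P[3]: D(K, 0x79) = 0xD6; 0xD6 ⊕ 0x1C = 0xCA.
P[4]: D(K, 0x44) = 0xAC; 0xAC ⊕ 0x79 = 0xD5.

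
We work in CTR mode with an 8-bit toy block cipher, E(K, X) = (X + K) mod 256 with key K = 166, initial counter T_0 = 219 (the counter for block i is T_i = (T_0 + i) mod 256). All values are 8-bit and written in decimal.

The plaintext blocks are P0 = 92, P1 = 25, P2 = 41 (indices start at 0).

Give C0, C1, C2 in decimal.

CTR encryption: S_i = E(K, T_i) where T_i is the counter for block i; C_i = P_i ⊕ S_i.
C0: T = 219, S = E(K, T) = 129; 92 ⊕ 129 = 221.
C1: T = 220, S = E(K, T) = 130; 25 ⊕ 130 = 155.
C2: T = 221, S = E(K, T) = 131; 41 ⊕ 131 = 170.

C0 = 221, C1 = 155, C2 = 170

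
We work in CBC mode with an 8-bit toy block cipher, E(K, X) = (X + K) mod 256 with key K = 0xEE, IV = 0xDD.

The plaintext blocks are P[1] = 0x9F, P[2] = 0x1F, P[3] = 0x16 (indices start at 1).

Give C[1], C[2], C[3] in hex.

C[1] = 0x30, C[2] = 0x1D, C[3] = 0xF9

CBC encryption: C_i = E(K, P_i ⊕ C_{i−1}), with C_{0} = IV.
C[1]: P[1] ⊕ 0xDD = 0x42; E(K, 0x42) = 0x30.
C[2]: P[2] ⊕ 0x30 = 0x2F; E(K, 0x2F) = 0x1D.
C[3]: P[3] ⊕ 0x1D = 0x0B; E(K, 0x0B) = 0xF9.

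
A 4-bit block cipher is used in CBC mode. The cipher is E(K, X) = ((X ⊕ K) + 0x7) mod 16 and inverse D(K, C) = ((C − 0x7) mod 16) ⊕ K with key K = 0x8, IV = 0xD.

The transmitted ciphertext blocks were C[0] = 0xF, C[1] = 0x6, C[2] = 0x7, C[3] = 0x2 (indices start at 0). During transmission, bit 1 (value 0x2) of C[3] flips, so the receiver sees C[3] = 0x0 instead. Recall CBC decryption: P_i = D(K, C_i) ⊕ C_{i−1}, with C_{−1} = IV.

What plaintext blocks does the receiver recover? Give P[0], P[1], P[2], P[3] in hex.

P[0] = 0xD, P[1] = 0x8, P[2] = 0xE, P[3] = 0x6

Only C[3] changed, to 0x0. In CBC, a change in C_i garbles P_i and flips the same bit in P_{i+1}. Decrypting the received ciphertext:
P[0]: D(K, 0xF) = 0x0; 0x0 ⊕ 0xD = 0xD.
P[1]: D(K, 0x6) = 0x7; 0x7 ⊕ 0xF = 0x8.
P[2]: D(K, 0x7) = 0x8; 0x8 ⊕ 0x6 = 0xE.
P[3]: D(K, 0x0) = 0x1; 0x1 ⊕ 0x7 = 0x6.
Blocks that differ from the original plaintext: P[3].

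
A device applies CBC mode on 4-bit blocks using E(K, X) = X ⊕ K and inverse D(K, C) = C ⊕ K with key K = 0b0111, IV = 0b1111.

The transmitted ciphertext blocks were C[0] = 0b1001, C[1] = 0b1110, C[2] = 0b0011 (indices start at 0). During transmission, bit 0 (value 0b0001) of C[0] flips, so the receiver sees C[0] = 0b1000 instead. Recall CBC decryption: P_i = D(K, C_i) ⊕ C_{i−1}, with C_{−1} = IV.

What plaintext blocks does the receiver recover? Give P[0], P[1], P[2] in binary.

Only C[0] changed, to 0b1000. In CBC, a change in C_i garbles P_i and flips the same bit in P_{i+1}. Decrypting the received ciphertext:
P[0]: D(K, 0b1000) = 0b1111; 0b1111 ⊕ 0b1111 = 0b0000.
P[1]: D(K, 0b1110) = 0b1001; 0b1001 ⊕ 0b1000 = 0b0001.
P[2]: D(K, 0b0011) = 0b0100; 0b0100 ⊕ 0b1110 = 0b1010.
Blocks that differ from the original plaintext: P[0], P[1].

P[0] = 0b0000, P[1] = 0b0001, P[2] = 0b1010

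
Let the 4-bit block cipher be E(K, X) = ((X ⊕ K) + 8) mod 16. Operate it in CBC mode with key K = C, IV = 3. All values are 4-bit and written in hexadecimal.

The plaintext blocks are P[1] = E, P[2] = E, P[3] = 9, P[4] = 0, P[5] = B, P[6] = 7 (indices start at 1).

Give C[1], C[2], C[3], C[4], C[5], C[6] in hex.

CBC encryption: C_i = E(K, P_i ⊕ C_{i−1}), with C_{0} = IV.
C[1]: P[1] ⊕ 3 = D; E(K, D) = 9.
C[2]: P[2] ⊕ 9 = 7; E(K, 7) = 3.
C[3]: P[3] ⊕ 3 = A; E(K, A) = E.
C[4]: P[4] ⊕ E = E; E(K, E) = A.
C[5]: P[5] ⊕ A = 1; E(K, 1) = 5.
C[6]: P[6] ⊕ 5 = 2; E(K, 2) = 6.

C[1] = 9, C[2] = 3, C[3] = E, C[4] = A, C[5] = 5, C[6] = 6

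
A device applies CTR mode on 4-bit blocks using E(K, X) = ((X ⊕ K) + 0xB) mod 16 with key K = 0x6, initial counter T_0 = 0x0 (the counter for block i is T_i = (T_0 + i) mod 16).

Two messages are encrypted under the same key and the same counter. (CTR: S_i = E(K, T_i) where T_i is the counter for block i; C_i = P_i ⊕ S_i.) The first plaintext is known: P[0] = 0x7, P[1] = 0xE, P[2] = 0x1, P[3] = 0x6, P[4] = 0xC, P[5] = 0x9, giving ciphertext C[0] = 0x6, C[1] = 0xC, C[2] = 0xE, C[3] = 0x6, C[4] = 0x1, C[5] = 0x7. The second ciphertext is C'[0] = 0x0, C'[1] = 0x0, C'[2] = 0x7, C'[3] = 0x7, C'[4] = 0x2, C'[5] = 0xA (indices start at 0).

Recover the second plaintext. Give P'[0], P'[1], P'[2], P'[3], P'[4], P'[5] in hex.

In CTR with a reused counter, both messages share the same keystream S_i, so C_i ⊕ C'_i = P_i ⊕ P'_i and thus P'_i = P_i ⊕ C_i ⊕ C'_i.
P'[0]: 0x7 ⊕ 0x6 ⊕ 0x0 = 0x1.
P'[1]: 0xE ⊕ 0xC ⊕ 0x0 = 0x2.
P'[2]: 0x1 ⊕ 0xE ⊕ 0x7 = 0x8.
P'[3]: 0x6 ⊕ 0x6 ⊕ 0x7 = 0x7.
P'[4]: 0xC ⊕ 0x1 ⊕ 0x2 = 0xF.
P'[5]: 0x9 ⊕ 0x7 ⊕ 0xA = 0x4.

P'[0] = 0x1, P'[1] = 0x2, P'[2] = 0x8, P'[3] = 0x7, P'[4] = 0xF, P'[5] = 0x4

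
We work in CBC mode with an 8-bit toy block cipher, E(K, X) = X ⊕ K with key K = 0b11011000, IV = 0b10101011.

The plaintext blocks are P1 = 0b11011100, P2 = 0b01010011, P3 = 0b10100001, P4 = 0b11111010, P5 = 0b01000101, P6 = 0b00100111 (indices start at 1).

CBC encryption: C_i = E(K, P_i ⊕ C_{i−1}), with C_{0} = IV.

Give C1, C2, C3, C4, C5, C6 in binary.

C1: P1 ⊕ 0b10101011 = 0b01110111; E(K, 0b01110111) = 0b10101111.
C2: P2 ⊕ 0b10101111 = 0b11111100; E(K, 0b11111100) = 0b00100100.
C3: P3 ⊕ 0b00100100 = 0b10000101; E(K, 0b10000101) = 0b01011101.
C4: P4 ⊕ 0b01011101 = 0b10100111; E(K, 0b10100111) = 0b01111111.
C5: P5 ⊕ 0b01111111 = 0b00111010; E(K, 0b00111010) = 0b11100010.
C6: P6 ⊕ 0b11100010 = 0b11000101; E(K, 0b11000101) = 0b00011101.

C1 = 0b10101111, C2 = 0b00100100, C3 = 0b01011101, C4 = 0b01111111, C5 = 0b11100010, C6 = 0b00011101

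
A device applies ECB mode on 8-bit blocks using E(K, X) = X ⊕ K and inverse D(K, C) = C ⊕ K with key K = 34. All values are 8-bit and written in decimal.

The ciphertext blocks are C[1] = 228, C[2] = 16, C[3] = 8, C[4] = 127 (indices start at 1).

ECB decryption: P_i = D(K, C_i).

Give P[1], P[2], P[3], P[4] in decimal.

P[1] = 198, P[2] = 50, P[3] = 42, P[4] = 93

P[1]: D(K, 228) = 198.
P[2]: D(K, 16) = 50.
P[3]: D(K, 8) = 42.
P[4]: D(K, 127) = 93.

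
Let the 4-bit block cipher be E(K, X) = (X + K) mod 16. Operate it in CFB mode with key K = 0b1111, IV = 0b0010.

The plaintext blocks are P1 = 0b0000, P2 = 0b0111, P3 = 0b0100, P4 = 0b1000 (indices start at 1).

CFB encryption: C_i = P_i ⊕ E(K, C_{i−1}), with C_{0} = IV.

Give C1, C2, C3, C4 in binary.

C1: E(K, 0b0010) = 0b0001; 0b0000 ⊕ 0b0001 = 0b0001.
C2: E(K, 0b0001) = 0b0000; 0b0111 ⊕ 0b0000 = 0b0111.
C3: E(K, 0b0111) = 0b0110; 0b0100 ⊕ 0b0110 = 0b0010.
C4: E(K, 0b0010) = 0b0001; 0b1000 ⊕ 0b0001 = 0b1001.

C1 = 0b0001, C2 = 0b0111, C3 = 0b0010, C4 = 0b1001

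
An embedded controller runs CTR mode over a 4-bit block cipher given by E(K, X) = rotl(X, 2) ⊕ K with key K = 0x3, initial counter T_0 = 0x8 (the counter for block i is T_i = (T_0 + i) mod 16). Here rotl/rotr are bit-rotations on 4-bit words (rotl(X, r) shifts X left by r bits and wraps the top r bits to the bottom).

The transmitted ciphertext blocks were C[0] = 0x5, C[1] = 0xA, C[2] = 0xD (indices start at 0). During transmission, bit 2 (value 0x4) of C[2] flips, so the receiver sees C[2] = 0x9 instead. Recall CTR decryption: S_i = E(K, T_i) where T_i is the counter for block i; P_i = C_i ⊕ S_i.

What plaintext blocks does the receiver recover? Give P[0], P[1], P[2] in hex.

Only C[2] changed, to 0x9. In CTR, a change in C_i flips the same bit in P_i only; the keystream is unaffected. Decrypting the received ciphertext:
P[0]: T = 0x8, S = E(K, T) = 0x1; 0x5 ⊕ 0x1 = 0x4.
P[1]: T = 0x9, S = E(K, T) = 0x5; 0xA ⊕ 0x5 = 0xF.
P[2]: T = 0xA, S = E(K, T) = 0x9; 0x9 ⊕ 0x9 = 0x0.
Blocks that differ from the original plaintext: P[2].

P[0] = 0x4, P[1] = 0xF, P[2] = 0x0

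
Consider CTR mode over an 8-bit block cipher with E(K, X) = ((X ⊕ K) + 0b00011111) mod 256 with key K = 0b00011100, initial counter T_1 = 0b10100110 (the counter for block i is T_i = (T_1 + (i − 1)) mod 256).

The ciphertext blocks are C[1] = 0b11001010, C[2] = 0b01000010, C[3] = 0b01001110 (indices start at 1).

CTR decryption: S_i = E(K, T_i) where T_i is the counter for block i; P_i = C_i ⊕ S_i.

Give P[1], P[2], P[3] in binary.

P[1] = 0b00010011, P[2] = 0b10011000, P[3] = 0b10011101

P[1]: T = 0b10100110, S = E(K, T) = 0b11011001; 0b11001010 ⊕ 0b11011001 = 0b00010011.
P[2]: T = 0b10100111, S = E(K, T) = 0b11011010; 0b01000010 ⊕ 0b11011010 = 0b10011000.
P[3]: T = 0b10101000, S = E(K, T) = 0b11010011; 0b01001110 ⊕ 0b11010011 = 0b10011101.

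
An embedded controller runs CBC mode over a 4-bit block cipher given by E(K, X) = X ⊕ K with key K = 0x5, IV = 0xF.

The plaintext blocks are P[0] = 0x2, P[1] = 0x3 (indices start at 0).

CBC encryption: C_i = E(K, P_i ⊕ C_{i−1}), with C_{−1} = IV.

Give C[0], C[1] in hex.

C[0] = 0x8, C[1] = 0xE

C[0]: P[0] ⊕ 0xF = 0xD; E(K, 0xD) = 0x8.
C[1]: P[1] ⊕ 0x8 = 0xB; E(K, 0xB) = 0xE.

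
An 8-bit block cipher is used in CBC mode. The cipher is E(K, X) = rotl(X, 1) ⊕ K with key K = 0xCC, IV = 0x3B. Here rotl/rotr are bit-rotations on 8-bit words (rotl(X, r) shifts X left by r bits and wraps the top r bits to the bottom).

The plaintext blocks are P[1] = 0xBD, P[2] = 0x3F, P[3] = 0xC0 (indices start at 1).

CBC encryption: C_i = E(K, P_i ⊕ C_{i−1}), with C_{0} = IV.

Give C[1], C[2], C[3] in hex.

C[1]: P[1] ⊕ 0x3B = 0x86; E(K, 0x86) = 0xC1.
C[2]: P[2] ⊕ 0xC1 = 0xFE; E(K, 0xFE) = 0x31.
C[3]: P[3] ⊕ 0x31 = 0xF1; E(K, 0xF1) = 0x2F.

C[1] = 0xC1, C[2] = 0x31, C[3] = 0x2F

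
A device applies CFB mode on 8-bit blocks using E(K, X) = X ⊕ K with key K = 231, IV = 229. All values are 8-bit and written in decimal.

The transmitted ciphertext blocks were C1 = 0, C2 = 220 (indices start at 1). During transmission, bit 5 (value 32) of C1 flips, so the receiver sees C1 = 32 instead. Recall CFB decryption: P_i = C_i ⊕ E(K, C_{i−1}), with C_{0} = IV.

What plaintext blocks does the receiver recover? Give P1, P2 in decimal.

P1 = 34, P2 = 27

Only C1 changed, to 32. In CFB, a change in C_i flips the same bit in P_i and garbles P_{i+1}. Decrypting the received ciphertext:
P1: E(K, 229) = 2; 32 ⊕ 2 = 34.
P2: E(K, 32) = 199; 220 ⊕ 199 = 27.
Blocks that differ from the original plaintext: P1, P2.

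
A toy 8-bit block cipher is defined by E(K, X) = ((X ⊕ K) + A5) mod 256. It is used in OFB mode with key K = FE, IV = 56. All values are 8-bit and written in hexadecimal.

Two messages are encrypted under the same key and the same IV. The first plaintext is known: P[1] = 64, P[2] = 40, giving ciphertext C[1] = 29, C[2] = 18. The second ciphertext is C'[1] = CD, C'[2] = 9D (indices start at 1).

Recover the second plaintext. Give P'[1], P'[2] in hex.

In OFB with a reused IV, both messages share the same keystream S_i, so C_i ⊕ C'_i = P_i ⊕ P'_i and thus P'_i = P_i ⊕ C_i ⊕ C'_i.
P'[1]: 64 ⊕ 29 ⊕ CD = 80.
P'[2]: 40 ⊕ 18 ⊕ 9D = C5.

P'[1] = 80, P'[2] = C5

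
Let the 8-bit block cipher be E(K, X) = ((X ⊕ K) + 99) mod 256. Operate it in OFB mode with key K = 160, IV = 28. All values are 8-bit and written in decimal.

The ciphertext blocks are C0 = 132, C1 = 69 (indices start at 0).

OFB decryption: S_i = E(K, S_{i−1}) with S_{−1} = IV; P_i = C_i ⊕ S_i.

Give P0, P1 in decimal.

P0: S = E(K, 28) = 31; 132 ⊕ 31 = 155.
P1: S = E(K, 31) = 34; 69 ⊕ 34 = 103.

P0 = 155, P1 = 103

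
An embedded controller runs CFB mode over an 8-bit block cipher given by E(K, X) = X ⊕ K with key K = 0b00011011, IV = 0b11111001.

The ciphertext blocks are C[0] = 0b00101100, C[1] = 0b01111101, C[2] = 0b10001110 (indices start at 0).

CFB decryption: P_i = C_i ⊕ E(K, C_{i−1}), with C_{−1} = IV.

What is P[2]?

P[2]: E(K, 0b01111101) = 0b01100110; 0b10001110 ⊕ 0b01100110 = 0b11101000.

P[2] = 0b11101000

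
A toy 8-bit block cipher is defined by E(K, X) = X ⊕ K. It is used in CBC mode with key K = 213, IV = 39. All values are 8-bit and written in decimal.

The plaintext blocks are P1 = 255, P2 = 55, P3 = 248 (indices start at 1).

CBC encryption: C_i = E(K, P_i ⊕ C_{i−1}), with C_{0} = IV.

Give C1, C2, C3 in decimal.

C1 = 13, C2 = 239, C3 = 194

C1: P1 ⊕ 39 = 216; E(K, 216) = 13.
C2: P2 ⊕ 13 = 58; E(K, 58) = 239.
C3: P3 ⊕ 239 = 23; E(K, 23) = 194.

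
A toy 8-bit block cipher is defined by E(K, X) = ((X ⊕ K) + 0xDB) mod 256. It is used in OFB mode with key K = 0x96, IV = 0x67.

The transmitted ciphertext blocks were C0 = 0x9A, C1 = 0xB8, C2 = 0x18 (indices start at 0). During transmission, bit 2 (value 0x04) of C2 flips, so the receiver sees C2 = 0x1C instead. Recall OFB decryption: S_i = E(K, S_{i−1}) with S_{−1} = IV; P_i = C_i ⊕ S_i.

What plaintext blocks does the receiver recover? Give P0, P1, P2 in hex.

P0 = 0x56, P1 = 0x8D, P2 = 0x62

Only C2 changed, to 0x1C. In OFB, a change in C_i flips the same bit in P_i only; the keystream is unaffected. Decrypting the received ciphertext:
P0: S = E(K, 0x67) = 0xCC; 0x9A ⊕ 0xCC = 0x56.
P1: S = E(K, 0xCC) = 0x35; 0xB8 ⊕ 0x35 = 0x8D.
P2: S = E(K, 0x35) = 0x7E; 0x1C ⊕ 0x7E = 0x62.
Blocks that differ from the original plaintext: P2.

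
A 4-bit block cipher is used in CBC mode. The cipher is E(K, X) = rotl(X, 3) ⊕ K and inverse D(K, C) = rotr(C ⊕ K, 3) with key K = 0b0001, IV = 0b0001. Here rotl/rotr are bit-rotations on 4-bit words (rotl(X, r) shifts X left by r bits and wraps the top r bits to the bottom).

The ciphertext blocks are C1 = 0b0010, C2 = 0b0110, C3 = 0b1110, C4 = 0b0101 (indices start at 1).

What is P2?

P2 = 0b1100

CBC decryption: P_i = D(K, C_i) ⊕ C_{i−1}, with C_{0} = IV.
P2: D(K, 0b0110) = 0b1110; 0b1110 ⊕ 0b0010 = 0b1100.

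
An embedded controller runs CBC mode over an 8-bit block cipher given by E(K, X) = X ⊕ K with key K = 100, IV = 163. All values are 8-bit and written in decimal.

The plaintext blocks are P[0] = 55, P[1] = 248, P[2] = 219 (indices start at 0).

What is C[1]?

CBC encryption: C_i = E(K, P_i ⊕ C_{i−1}), with C_{−1} = IV.
C[0]: P[0] ⊕ 163 = 148; E(K, 148) = 240.
C[1]: P[1] ⊕ 240 = 8; E(K, 8) = 108.

C[1] = 108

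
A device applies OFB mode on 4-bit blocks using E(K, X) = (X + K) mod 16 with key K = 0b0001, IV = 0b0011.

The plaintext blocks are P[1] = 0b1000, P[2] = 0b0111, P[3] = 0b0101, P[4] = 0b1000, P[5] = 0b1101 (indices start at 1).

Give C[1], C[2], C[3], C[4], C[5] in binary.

OFB encryption: S_i = E(K, S_{i−1}) with S_{0} = IV; C_i = P_i ⊕ S_i.
C[1]: S = E(K, 0b0011) = 0b0100; 0b1000 ⊕ 0b0100 = 0b1100.
C[2]: S = E(K, 0b0100) = 0b0101; 0b0111 ⊕ 0b0101 = 0b0010.
C[3]: S = E(K, 0b0101) = 0b0110; 0b0101 ⊕ 0b0110 = 0b0011.
C[4]: S = E(K, 0b0110) = 0b0111; 0b1000 ⊕ 0b0111 = 0b1111.
C[5]: S = E(K, 0b0111) = 0b1000; 0b1101 ⊕ 0b1000 = 0b0101.

C[1] = 0b1100, C[2] = 0b0010, C[3] = 0b0011, C[4] = 0b1111, C[5] = 0b0101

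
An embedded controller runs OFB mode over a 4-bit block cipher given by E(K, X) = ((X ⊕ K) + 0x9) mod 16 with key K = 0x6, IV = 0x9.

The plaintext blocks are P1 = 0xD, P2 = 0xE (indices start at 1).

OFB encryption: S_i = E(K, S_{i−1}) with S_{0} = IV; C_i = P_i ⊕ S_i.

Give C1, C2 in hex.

C1 = 0x5, C2 = 0x9

C1: S = E(K, 0x9) = 0x8; 0xD ⊕ 0x8 = 0x5.
C2: S = E(K, 0x8) = 0x7; 0xE ⊕ 0x7 = 0x9.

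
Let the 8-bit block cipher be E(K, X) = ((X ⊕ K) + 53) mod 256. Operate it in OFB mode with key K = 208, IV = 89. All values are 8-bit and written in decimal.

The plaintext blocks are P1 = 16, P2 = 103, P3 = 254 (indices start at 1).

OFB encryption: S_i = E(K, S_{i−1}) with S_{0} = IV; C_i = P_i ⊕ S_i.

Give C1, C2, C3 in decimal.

C1 = 174, C2 = 196, C3 = 86

C1: S = E(K, 89) = 190; 16 ⊕ 190 = 174.
C2: S = E(K, 190) = 163; 103 ⊕ 163 = 196.
C3: S = E(K, 163) = 168; 254 ⊕ 168 = 86.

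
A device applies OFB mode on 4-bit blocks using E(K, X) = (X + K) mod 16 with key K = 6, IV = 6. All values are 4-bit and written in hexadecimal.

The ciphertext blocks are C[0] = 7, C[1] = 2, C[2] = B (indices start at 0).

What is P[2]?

P[2] = 3

OFB decryption: S_i = E(K, S_{i−1}) with S_{−1} = IV; P_i = C_i ⊕ S_i.
P[0]: S = E(K, 6) = C; 7 ⊕ C = B.
P[1]: S = E(K, C) = 2; 2 ⊕ 2 = 0.
P[2]: S = E(K, 2) = 8; B ⊕ 8 = 3.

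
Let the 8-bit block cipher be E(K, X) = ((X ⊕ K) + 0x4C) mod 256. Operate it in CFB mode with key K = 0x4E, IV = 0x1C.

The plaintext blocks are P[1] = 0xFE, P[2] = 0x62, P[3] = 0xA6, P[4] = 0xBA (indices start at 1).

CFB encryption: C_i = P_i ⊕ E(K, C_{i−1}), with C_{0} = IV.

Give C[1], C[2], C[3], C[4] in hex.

C[1]: E(K, 0x1C) = 0x9E; 0xFE ⊕ 0x9E = 0x60.
C[2]: E(K, 0x60) = 0x7A; 0x62 ⊕ 0x7A = 0x18.
C[3]: E(K, 0x18) = 0xA2; 0xA6 ⊕ 0xA2 = 0x04.
C[4]: E(K, 0x04) = 0x96; 0xBA ⊕ 0x96 = 0x2C.

C[1] = 0x60, C[2] = 0x18, C[3] = 0x04, C[4] = 0x2C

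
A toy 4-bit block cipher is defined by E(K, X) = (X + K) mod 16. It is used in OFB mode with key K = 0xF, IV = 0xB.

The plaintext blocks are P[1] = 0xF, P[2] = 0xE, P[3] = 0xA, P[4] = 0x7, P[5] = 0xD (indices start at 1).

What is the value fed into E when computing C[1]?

0xB

OFB encryption: S_i = E(K, S_{i−1}) with S_{0} = IV; C_i = P_i ⊕ S_i.
C[1]: S = E(K, 0xB) = 0xA; 0xF ⊕ 0xA = 0x5.
So the input to E for block [1] is 0xB.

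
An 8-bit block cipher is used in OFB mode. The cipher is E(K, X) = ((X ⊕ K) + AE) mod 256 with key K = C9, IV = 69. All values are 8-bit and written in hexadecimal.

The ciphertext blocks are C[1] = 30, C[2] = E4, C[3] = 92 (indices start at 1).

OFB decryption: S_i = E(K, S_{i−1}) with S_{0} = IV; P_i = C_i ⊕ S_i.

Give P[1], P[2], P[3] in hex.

P[1] = 7E, P[2] = D1, P[3] = 38

P[1]: S = E(K, 69) = 4E; 30 ⊕ 4E = 7E.
P[2]: S = E(K, 4E) = 35; E4 ⊕ 35 = D1.
P[3]: S = E(K, 35) = AA; 92 ⊕ AA = 38.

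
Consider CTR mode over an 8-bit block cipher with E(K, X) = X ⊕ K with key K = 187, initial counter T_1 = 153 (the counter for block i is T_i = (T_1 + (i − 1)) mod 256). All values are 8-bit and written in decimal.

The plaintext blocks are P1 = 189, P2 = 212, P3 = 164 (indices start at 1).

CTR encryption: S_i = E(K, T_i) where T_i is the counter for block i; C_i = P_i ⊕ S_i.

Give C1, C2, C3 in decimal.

C1: T = 153, S = E(K, T) = 34; 189 ⊕ 34 = 159.
C2: T = 154, S = E(K, T) = 33; 212 ⊕ 33 = 245.
C3: T = 155, S = E(K, T) = 32; 164 ⊕ 32 = 132.

C1 = 159, C2 = 245, C3 = 132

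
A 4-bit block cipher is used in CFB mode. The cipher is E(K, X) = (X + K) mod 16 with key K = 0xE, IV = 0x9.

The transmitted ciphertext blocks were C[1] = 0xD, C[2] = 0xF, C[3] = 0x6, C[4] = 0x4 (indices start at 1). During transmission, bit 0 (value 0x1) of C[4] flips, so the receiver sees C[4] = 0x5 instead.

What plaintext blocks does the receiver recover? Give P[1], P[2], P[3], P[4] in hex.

CFB decryption: P_i = C_i ⊕ E(K, C_{i−1}), with C_{0} = IV.
Only C[4] changed, to 0x5. In CFB, a change in C_i flips the same bit in P_i and garbles P_{i+1}. Decrypting the received ciphertext:
P[1]: E(K, 0x9) = 0x7; 0xD ⊕ 0x7 = 0xA.
P[2]: E(K, 0xD) = 0xB; 0xF ⊕ 0xB = 0x4.
P[3]: E(K, 0xF) = 0xD; 0x6 ⊕ 0xD = 0xB.
P[4]: E(K, 0x6) = 0x4; 0x5 ⊕ 0x4 = 0x1.
Blocks that differ from the original plaintext: P[4].

P[1] = 0xA, P[2] = 0x4, P[3] = 0xB, P[4] = 0x1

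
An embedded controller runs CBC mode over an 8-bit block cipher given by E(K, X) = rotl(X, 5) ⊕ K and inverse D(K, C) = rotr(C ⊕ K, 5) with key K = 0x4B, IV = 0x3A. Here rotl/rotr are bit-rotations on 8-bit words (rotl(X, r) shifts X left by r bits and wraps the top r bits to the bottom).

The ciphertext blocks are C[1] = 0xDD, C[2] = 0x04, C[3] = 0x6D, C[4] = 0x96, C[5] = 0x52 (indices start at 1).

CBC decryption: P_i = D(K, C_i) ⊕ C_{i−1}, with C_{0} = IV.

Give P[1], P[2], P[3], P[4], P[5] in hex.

P[1] = 0x8E, P[2] = 0xA7, P[3] = 0x35, P[4] = 0x83, P[5] = 0x5E

P[1]: D(K, 0xDD) = 0xB4; 0xB4 ⊕ 0x3A = 0x8E.
P[2]: D(K, 0x04) = 0x7A; 0x7A ⊕ 0xDD = 0xA7.
P[3]: D(K, 0x6D) = 0x31; 0x31 ⊕ 0x04 = 0x35.
P[4]: D(K, 0x96) = 0xEE; 0xEE ⊕ 0x6D = 0x83.
P[5]: D(K, 0x52) = 0xC8; 0xC8 ⊕ 0x96 = 0x5E.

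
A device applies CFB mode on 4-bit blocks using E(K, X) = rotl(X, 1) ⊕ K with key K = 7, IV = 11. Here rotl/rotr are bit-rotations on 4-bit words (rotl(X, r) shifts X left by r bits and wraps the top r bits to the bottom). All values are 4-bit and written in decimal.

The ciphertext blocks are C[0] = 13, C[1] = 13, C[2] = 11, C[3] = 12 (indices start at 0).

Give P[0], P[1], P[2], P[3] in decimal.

P[0] = 13, P[1] = 1, P[2] = 7, P[3] = 12

CFB decryption: P_i = C_i ⊕ E(K, C_{i−1}), with C_{−1} = IV.
P[0]: E(K, 11) = 0; 13 ⊕ 0 = 13.
P[1]: E(K, 13) = 12; 13 ⊕ 12 = 1.
P[2]: E(K, 13) = 12; 11 ⊕ 12 = 7.
P[3]: E(K, 11) = 0; 12 ⊕ 0 = 12.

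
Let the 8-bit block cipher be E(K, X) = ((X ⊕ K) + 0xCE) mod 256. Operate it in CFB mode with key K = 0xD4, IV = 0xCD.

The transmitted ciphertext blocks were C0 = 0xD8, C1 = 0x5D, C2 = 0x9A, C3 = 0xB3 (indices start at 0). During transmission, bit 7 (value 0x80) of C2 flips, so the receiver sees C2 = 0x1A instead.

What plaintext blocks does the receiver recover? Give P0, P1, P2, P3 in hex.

CFB decryption: P_i = C_i ⊕ E(K, C_{i−1}), with C_{−1} = IV.
Only C2 changed, to 0x1A. In CFB, a change in C_i flips the same bit in P_i and garbles P_{i+1}. Decrypting the received ciphertext:
P0: E(K, 0xCD) = 0xE7; 0xD8 ⊕ 0xE7 = 0x3F.
P1: E(K, 0xD8) = 0xDA; 0x5D ⊕ 0xDA = 0x87.
P2: E(K, 0x5D) = 0x57; 0x1A ⊕ 0x57 = 0x4D.
P3: E(K, 0x1A) = 0x9C; 0xB3 ⊕ 0x9C = 0x2F.
Blocks that differ from the original plaintext: P2, P3.

P0 = 0x3F, P1 = 0x87, P2 = 0x4D, P3 = 0x2F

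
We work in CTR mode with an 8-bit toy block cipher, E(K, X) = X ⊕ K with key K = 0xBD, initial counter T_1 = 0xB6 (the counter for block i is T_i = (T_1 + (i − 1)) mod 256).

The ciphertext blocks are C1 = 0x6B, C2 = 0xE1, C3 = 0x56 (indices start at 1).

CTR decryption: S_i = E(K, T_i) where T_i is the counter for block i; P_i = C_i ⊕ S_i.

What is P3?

P3 = 0x53

P3: T = 0xB8, S = E(K, T) = 0x05; 0x56 ⊕ 0x05 = 0x53.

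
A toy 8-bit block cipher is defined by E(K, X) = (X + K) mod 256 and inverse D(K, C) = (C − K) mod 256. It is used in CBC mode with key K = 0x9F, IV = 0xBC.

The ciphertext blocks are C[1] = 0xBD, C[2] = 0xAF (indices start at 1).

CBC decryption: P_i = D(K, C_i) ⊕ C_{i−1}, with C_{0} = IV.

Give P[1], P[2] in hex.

P[1]: D(K, 0xBD) = 0x1E; 0x1E ⊕ 0xBC = 0xA2.
P[2]: D(K, 0xAF) = 0x10; 0x10 ⊕ 0xBD = 0xAD.

P[1] = 0xA2, P[2] = 0xAD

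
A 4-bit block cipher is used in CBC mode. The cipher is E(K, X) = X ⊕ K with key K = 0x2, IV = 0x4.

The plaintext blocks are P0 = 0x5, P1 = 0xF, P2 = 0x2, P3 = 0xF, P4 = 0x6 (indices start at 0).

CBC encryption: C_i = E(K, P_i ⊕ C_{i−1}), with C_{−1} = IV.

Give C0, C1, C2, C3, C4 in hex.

C0: P0 ⊕ 0x4 = 0x1; E(K, 0x1) = 0x3.
C1: P1 ⊕ 0x3 = 0xC; E(K, 0xC) = 0xE.
C2: P2 ⊕ 0xE = 0xC; E(K, 0xC) = 0xE.
C3: P3 ⊕ 0xE = 0x1; E(K, 0x1) = 0x3.
C4: P4 ⊕ 0x3 = 0x5; E(K, 0x5) = 0x7.

C0 = 0x3, C1 = 0xE, C2 = 0xE, C3 = 0x3, C4 = 0x7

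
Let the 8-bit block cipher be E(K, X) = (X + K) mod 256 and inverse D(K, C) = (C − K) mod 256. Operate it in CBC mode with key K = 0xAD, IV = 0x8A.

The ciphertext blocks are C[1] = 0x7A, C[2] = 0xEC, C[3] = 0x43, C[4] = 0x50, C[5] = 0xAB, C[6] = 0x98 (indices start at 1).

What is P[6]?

P[6] = 0x40

CBC decryption: P_i = D(K, C_i) ⊕ C_{i−1}, with C_{0} = IV.
P[6]: D(K, 0x98) = 0xEB; 0xEB ⊕ 0xAB = 0x40.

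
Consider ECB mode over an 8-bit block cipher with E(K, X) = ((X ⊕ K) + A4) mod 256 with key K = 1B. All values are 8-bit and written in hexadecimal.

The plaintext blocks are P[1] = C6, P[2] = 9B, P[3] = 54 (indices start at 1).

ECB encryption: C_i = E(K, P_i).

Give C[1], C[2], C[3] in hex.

C[1]: E(K, C6) = 81.
C[2]: E(K, 9B) = 24.
C[3]: E(K, 54) = F3.

C[1] = 81, C[2] = 24, C[3] = F3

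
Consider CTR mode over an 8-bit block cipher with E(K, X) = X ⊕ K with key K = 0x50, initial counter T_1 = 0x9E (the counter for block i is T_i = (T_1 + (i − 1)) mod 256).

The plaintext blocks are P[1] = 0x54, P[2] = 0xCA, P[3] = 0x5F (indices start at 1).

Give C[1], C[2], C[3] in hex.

CTR encryption: S_i = E(K, T_i) where T_i is the counter for block i; C_i = P_i ⊕ S_i.
C[1]: T = 0x9E, S = E(K, T) = 0xCE; 0x54 ⊕ 0xCE = 0x9A.
C[2]: T = 0x9F, S = E(K, T) = 0xCF; 0xCA ⊕ 0xCF = 0x05.
C[3]: T = 0xA0, S = E(K, T) = 0xF0; 0x5F ⊕ 0xF0 = 0xAF.

C[1] = 0x9A, C[2] = 0x05, C[3] = 0xAF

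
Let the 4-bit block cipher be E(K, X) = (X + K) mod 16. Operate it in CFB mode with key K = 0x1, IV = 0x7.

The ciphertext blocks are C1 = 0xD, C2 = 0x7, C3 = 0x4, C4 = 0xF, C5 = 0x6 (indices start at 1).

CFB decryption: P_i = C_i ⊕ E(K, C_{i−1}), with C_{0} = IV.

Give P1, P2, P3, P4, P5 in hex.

P1: E(K, 0x7) = 0x8; 0xD ⊕ 0x8 = 0x5.
P2: E(K, 0xD) = 0xE; 0x7 ⊕ 0xE = 0x9.
P3: E(K, 0x7) = 0x8; 0x4 ⊕ 0x8 = 0xC.
P4: E(K, 0x4) = 0x5; 0xF ⊕ 0x5 = 0xA.
P5: E(K, 0xF) = 0x0; 0x6 ⊕ 0x0 = 0x6.

P1 = 0x5, P2 = 0x9, P3 = 0xC, P4 = 0xA, P5 = 0x6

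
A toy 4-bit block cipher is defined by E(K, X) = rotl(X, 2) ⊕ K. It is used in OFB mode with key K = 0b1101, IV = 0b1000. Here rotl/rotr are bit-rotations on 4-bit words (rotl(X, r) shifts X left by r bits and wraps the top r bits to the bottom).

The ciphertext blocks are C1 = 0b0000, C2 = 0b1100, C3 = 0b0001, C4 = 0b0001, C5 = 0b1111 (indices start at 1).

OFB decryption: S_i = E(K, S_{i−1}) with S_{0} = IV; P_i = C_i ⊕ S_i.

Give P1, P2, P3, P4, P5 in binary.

P1 = 0b1111, P2 = 0b1110, P3 = 0b0100, P4 = 0b1001, P5 = 0b0000

P1: S = E(K, 0b1000) = 0b1111; 0b0000 ⊕ 0b1111 = 0b1111.
P2: S = E(K, 0b1111) = 0b0010; 0b1100 ⊕ 0b0010 = 0b1110.
P3: S = E(K, 0b0010) = 0b0101; 0b0001 ⊕ 0b0101 = 0b0100.
P4: S = E(K, 0b0101) = 0b1000; 0b0001 ⊕ 0b1000 = 0b1001.
P5: S = E(K, 0b1000) = 0b1111; 0b1111 ⊕ 0b1111 = 0b0000.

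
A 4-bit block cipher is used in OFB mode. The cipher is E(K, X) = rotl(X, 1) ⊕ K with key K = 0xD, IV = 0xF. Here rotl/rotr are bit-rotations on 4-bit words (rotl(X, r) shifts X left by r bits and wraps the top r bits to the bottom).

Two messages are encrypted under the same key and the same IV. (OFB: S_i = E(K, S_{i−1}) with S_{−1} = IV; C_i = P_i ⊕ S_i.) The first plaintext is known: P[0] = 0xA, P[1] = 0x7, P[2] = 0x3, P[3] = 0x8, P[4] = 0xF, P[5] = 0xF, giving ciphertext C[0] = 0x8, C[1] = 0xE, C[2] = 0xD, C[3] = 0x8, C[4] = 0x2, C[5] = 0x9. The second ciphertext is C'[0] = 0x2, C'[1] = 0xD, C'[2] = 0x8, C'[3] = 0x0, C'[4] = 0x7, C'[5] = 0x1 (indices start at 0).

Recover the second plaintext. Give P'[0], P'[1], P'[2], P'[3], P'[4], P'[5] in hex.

In OFB with a reused IV, both messages share the same keystream S_i, so C_i ⊕ C'_i = P_i ⊕ P'_i and thus P'_i = P_i ⊕ C_i ⊕ C'_i.
P'[0]: 0xA ⊕ 0x8 ⊕ 0x2 = 0x0.
P'[1]: 0x7 ⊕ 0xE ⊕ 0xD = 0x4.
P'[2]: 0x3 ⊕ 0xD ⊕ 0x8 = 0x6.
P'[3]: 0x8 ⊕ 0x8 ⊕ 0x0 = 0x0.
P'[4]: 0xF ⊕ 0x2 ⊕ 0x7 = 0xA.
P'[5]: 0xF ⊕ 0x9 ⊕ 0x1 = 0x7.

P'[0] = 0x0, P'[1] = 0x4, P'[2] = 0x6, P'[3] = 0x0, P'[4] = 0xA, P'[5] = 0x7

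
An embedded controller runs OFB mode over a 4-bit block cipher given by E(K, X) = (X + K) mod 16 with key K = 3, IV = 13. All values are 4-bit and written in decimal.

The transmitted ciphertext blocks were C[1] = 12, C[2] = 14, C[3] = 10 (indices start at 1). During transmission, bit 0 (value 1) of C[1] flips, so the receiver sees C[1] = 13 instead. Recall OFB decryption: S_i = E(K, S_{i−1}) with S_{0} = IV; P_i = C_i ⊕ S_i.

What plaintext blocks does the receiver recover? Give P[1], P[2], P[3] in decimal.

Only C[1] changed, to 13. In OFB, a change in C_i flips the same bit in P_i only; the keystream is unaffected. Decrypting the received ciphertext:
P[1]: S = E(K, 13) = 0; 13 ⊕ 0 = 13.
P[2]: S = E(K, 0) = 3; 14 ⊕ 3 = 13.
P[3]: S = E(K, 3) = 6; 10 ⊕ 6 = 12.
Blocks that differ from the original plaintext: P[1].

P[1] = 13, P[2] = 13, P[3] = 12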